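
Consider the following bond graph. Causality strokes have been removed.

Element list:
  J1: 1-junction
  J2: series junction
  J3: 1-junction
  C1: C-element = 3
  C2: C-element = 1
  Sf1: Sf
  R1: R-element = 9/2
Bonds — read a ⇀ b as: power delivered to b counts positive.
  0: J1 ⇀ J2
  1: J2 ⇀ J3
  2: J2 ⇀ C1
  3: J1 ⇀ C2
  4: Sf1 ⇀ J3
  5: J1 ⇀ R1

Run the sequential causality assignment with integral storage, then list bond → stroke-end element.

β0 |J2
β1 |J3
β2 |J2
β3 |J1
β4 |Sf1
β5 |J1

β4 →Sf1  (Sf1 fixes flow; stroke at Sf1)
β1 →J3  (1-jn J3 has f-setter on 4)
β0 →J2  (J2: bond 1 brought flow, rest push out)
β2 →J2  (J2 flow already set via bond 1)
β3 →J1  (common-f at J1 fixed by 0)
β5 →J1  (1-jn J1 has f-setter on 0)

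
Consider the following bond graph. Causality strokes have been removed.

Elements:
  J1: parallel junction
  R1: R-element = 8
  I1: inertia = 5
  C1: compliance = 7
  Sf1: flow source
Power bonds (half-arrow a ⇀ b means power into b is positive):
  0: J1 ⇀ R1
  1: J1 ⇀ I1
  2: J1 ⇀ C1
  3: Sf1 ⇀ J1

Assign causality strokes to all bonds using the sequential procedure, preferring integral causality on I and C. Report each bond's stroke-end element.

bond 3 stroke at Sf1  (source Sf1 imposes f)
bond 1 stroke at I1  (prefer integral on I1)
bond 2 stroke at J1  (C1 outputs effort q/C1)
bond 0 stroke at R1  (common-e at J1 fixed by 2)

#0 |R1
#1 |I1
#2 |J1
#3 |Sf1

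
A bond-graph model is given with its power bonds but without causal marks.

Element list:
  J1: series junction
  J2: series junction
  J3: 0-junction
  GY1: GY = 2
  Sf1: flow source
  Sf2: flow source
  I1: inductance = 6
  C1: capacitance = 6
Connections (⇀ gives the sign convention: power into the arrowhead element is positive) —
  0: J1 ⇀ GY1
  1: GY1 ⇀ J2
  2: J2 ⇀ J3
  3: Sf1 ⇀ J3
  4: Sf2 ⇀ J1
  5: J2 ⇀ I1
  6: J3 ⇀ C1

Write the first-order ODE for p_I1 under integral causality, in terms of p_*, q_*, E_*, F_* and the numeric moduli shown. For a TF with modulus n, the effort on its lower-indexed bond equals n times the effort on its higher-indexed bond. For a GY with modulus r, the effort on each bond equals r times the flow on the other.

β3 stroke→Sf1  (Sf1 (Sf) sets flow on bond)
β4 stroke→Sf2  (source Sf2 imposes f)
β0 stroke→J1  (J1: bond 4 brought flow, rest push out)
β1 stroke→J2  (GY GY1: same side as bond 0)
β5 stroke→I1  (I1 outputs flow p/I1)
β2 stroke→J2  (J2: bond 5 brought flow, rest push out)
β6 stroke→J3  (closing 0-jn rule on J3)

dp_I1/dt = 2*F_Sf2 - q_C1/6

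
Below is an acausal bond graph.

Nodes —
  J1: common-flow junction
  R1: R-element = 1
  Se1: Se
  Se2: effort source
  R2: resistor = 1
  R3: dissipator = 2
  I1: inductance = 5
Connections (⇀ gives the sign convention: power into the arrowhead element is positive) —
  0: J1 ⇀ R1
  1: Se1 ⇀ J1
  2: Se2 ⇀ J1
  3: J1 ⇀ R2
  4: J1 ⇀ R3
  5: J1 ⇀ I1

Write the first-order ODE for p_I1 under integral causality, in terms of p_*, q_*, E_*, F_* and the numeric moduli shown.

dp_I1/dt = E_Se1 + E_Se2 - 4*p_I1/5

b1 stroke→J1  (source Se1 imposes e)
b2 stroke→J1  (Se2 fixes effort; stroke away)
b5 stroke→I1  (prefer integral on I1)
b0 stroke→J1  (common-f at J1 fixed by 5)
b3 stroke→J1  (J1 flow already set via bond 5)
b4 stroke→J1  (J1: bond 5 brought flow, rest push out)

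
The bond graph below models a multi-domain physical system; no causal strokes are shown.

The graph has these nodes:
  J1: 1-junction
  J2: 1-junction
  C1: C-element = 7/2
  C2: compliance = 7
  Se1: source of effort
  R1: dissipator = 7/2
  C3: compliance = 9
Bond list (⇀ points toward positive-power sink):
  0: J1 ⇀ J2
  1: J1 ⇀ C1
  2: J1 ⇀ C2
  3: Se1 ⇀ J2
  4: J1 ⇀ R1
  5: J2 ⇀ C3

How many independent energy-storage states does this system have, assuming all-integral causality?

#3 stroke→J2  (Se1: effort source, stroke at far end)
#1 stroke→J1  (C1: C, integral causality)
#2 stroke→J1  (prefer integral on C2)
#5 stroke→J2  (prefer integral on C3)
#0 stroke→J1  (J2 needs exactly one f-in)
#4 stroke→R1  (J1: last free bond brings flow in)

3  (C1, C2, C3 all integral)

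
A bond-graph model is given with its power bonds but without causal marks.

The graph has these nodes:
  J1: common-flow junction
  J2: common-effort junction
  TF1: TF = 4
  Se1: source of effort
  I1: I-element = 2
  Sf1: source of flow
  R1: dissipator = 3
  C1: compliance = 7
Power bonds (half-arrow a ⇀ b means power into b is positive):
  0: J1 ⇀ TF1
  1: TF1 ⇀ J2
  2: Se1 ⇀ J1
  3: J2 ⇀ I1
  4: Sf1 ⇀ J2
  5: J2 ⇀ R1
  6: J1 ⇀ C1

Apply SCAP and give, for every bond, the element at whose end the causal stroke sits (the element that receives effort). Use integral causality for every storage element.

β0 →TF1
β1 →J2
β2 →J1
β3 →I1
β4 →Sf1
β5 →R1
β6 →J1

bond 2 stroke→J1  (Se1 (Se) sets effort on bond)
bond 4 stroke→Sf1  (source Sf1 imposes f)
bond 3 stroke→I1  (I1: I, integral causality)
bond 6 stroke→J1  (C1 outputs effort q/C1)
bond 0 stroke→TF1  (only one flow-in slot at J1)
bond 1 stroke→J2  (through TF1, causality passes straight; one stroke at TF1)
bond 5 stroke→R1  (common-e at J2 fixed by 1)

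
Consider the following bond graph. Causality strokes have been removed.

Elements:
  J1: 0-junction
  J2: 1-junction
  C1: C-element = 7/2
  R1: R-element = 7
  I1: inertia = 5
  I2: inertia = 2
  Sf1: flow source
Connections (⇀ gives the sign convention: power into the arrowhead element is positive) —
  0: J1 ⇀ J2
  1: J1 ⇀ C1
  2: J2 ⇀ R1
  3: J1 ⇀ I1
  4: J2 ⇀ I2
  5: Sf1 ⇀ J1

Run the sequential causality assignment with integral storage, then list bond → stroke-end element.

b5 stroke→Sf1  (source Sf1 imposes f)
b1 stroke→J1  (C1 integral (e out))
b0 stroke→J2  (J1 effort already set via bond 1)
b3 stroke→I1  (J1 effort already set via bond 1)
b4 stroke→I2  (I2 integral (f out))
b2 stroke→J2  (1-jn J2 has f-setter on 4)

#0 →J2
#1 →J1
#2 →J2
#3 →I1
#4 →I2
#5 →Sf1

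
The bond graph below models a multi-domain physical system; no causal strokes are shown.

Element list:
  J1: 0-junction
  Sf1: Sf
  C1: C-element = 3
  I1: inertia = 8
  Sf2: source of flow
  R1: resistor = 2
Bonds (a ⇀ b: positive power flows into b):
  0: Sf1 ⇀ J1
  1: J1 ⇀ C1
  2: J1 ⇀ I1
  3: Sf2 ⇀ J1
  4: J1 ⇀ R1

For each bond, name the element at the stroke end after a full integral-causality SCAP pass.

b0 stroke at Sf1  (source Sf1 imposes f)
b3 stroke at Sf2  (source Sf2 imposes f)
b1 stroke at J1  (C1 integral (e out))
b2 stroke at I1  (common-e at J1 fixed by 1)
b4 stroke at R1  (J1: bond 1 brought effort, rest push out)

bond 0 →Sf1
bond 1 →J1
bond 2 →I1
bond 3 →Sf2
bond 4 →R1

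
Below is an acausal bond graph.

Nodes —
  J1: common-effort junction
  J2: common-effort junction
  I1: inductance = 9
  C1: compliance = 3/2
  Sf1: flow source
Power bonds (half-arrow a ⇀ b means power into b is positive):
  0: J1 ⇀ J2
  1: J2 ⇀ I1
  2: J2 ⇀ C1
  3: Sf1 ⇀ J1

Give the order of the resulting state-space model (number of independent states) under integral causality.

β3 stroke at Sf1  (Sf1 fixes flow; stroke at Sf1)
β0 stroke at J1  (J1: last free bond brings effort in)
β1 stroke at I1  (I1 outputs flow p/I1)
β2 stroke at J2  (J2: last free bond brings effort in)

2  (C1, I1 all integral)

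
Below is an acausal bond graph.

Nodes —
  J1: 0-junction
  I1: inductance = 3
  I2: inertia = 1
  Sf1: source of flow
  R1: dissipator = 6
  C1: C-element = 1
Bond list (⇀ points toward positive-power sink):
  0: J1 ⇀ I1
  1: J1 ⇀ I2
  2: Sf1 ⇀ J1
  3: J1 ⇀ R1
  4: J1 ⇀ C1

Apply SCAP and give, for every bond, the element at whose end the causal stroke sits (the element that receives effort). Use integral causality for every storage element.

bond 0 stroke→I1
bond 1 stroke→I2
bond 2 stroke→Sf1
bond 3 stroke→R1
bond 4 stroke→J1

#2 stroke at Sf1  (Sf1 (Sf) sets flow on bond)
#0 stroke at I1  (prefer integral on I1)
#1 stroke at I2  (prefer integral on I2)
#4 stroke at J1  (prefer integral on C1)
#3 stroke at R1  (common-e at J1 fixed by 4)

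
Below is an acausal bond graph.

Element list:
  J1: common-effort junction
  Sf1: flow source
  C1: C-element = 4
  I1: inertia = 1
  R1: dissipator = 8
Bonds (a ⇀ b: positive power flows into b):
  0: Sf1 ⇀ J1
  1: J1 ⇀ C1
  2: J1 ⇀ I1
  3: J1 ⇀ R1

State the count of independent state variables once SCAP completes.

2  (C1, I1 all integral)

b0 stroke at Sf1  (Sf1: flow source, stroke at near end)
b1 stroke at J1  (C1 outputs effort q/C1)
b2 stroke at I1  (0-jn J1 has e-setter on 1)
b3 stroke at R1  (J1 effort already set via bond 1)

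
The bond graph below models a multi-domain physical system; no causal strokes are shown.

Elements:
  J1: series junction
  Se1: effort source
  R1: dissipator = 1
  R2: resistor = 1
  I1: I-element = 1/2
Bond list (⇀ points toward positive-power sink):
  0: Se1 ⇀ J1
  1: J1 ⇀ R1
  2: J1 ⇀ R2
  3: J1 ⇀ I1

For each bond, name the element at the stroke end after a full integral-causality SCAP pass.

#0 |J1
#1 |J1
#2 |J1
#3 |I1

bond 0 |J1  (Se1 (Se) sets effort on bond)
bond 3 |I1  (I1: I, integral causality)
bond 1 |J1  (J1: bond 3 brought flow, rest push out)
bond 2 |J1  (common-f at J1 fixed by 3)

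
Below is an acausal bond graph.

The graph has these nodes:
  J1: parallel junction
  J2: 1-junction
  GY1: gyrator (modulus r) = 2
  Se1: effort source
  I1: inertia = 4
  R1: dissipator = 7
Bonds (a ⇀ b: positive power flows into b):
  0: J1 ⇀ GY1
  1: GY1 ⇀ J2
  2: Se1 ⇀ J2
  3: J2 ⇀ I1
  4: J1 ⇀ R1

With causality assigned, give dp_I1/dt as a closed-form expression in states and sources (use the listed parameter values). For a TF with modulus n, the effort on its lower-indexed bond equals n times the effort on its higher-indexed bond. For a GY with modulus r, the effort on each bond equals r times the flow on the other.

dp_I1/dt = E_Se1 - p_I1/7

#2 |J2  (Se1: effort source, stroke at far end)
#3 |I1  (I1 integral (f out))
#1 |J2  (1-jn J2 has f-setter on 3)
#0 |J1  (GY GY1: same side as bond 1)
#4 |R1  (0-jn J1 has e-setter on 0)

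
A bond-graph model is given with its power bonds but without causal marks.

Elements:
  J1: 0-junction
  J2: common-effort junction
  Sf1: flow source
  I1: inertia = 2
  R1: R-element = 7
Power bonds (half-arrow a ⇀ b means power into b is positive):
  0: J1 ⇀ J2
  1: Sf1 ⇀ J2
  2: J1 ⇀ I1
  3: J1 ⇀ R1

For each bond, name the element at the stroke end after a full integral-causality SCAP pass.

β1 stroke→Sf1  (source Sf1 imposes f)
β0 stroke→J2  (J2 needs exactly one e-in)
β2 stroke→I1  (prefer integral on I1)
β3 stroke→J1  (J1 needs exactly one e-in)

β0 |J2
β1 |Sf1
β2 |I1
β3 |J1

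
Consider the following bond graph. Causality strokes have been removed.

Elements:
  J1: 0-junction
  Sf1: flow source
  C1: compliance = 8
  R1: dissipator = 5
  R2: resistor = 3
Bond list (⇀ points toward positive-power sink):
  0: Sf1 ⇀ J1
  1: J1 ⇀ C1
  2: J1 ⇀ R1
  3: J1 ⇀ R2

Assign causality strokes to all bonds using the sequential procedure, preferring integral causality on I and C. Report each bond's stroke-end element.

β0 |Sf1  (Sf1 fixes flow; stroke at Sf1)
β1 |J1  (C1 integral (e out))
β2 |R1  (J1 effort already set via bond 1)
β3 |R2  (common-e at J1 fixed by 1)

#0 |Sf1
#1 |J1
#2 |R1
#3 |R2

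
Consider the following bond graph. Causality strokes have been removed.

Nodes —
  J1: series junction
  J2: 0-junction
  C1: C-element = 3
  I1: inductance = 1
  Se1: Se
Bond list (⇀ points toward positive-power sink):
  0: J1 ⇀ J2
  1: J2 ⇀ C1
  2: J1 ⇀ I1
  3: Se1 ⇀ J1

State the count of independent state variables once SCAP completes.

b3 →J1  (Se1 (Se) sets effort on bond)
b1 →J2  (prefer integral on C1)
b0 →J1  (J2 effort already set via bond 1)
b2 →I1  (J1: last free bond brings flow in)

2  (C1, I1 all integral)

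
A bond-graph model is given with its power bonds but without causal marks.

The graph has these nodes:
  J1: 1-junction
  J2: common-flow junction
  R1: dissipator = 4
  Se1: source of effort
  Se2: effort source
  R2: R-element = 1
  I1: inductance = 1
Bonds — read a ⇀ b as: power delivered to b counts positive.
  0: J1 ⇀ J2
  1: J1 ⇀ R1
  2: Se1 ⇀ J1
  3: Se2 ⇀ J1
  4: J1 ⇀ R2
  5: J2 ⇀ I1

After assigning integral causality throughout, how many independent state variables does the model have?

#2 stroke→J1  (Se1 fixes effort; stroke away)
#3 stroke→J1  (Se2 fixes effort; stroke away)
#5 stroke→I1  (I1 integral (f out))
#0 stroke→J2  (1-jn J2 has f-setter on 5)
#1 stroke→J1  (1-jn J1 has f-setter on 0)
#4 stroke→J1  (1-jn J1 has f-setter on 0)

1  (I1 all integral)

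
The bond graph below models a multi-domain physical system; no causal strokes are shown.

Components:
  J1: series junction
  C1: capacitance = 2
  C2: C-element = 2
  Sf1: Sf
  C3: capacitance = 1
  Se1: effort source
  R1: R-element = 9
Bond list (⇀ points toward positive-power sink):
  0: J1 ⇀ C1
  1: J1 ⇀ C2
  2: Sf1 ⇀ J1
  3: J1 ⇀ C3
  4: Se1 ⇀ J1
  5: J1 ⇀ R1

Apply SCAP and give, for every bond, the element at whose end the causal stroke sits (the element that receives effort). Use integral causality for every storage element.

b2 stroke at Sf1  (Sf1: flow source, stroke at near end)
b4 stroke at J1  (Se1 (Se) sets effort on bond)
b0 stroke at J1  (1-jn J1 has f-setter on 2)
b1 stroke at J1  (1-jn J1 has f-setter on 2)
b3 stroke at J1  (1-jn J1 has f-setter on 2)
b5 stroke at J1  (common-f at J1 fixed by 2)

β0 →J1
β1 →J1
β2 →Sf1
β3 →J1
β4 →J1
β5 →J1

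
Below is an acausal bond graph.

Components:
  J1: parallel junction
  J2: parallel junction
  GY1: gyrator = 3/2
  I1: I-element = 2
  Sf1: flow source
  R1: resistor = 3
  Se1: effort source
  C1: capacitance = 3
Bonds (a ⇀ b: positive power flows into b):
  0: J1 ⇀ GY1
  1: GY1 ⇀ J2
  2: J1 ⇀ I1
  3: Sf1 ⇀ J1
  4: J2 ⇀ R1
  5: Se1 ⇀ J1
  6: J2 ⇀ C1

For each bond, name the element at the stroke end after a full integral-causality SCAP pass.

bond 3 stroke at Sf1  (Sf1: flow source, stroke at near end)
bond 5 stroke at J1  (Se1: effort source, stroke at far end)
bond 0 stroke at GY1  (J1 effort already set via bond 5)
bond 2 stroke at I1  (J1 effort already set via bond 5)
bond 1 stroke at GY1  (GY GY1: same side as bond 0)
bond 6 stroke at J2  (C1 integral (e out))
bond 4 stroke at R1  (common-e at J2 fixed by 6)

β0 →GY1
β1 →GY1
β2 →I1
β3 →Sf1
β4 →R1
β5 →J1
β6 →J2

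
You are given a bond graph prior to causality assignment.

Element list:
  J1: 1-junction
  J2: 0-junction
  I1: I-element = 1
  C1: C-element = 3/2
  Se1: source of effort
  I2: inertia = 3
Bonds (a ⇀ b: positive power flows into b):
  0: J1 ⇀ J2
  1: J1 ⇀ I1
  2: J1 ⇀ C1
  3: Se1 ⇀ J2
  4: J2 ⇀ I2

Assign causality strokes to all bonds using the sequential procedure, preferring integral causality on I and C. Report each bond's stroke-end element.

#3 stroke at J2  (Se1: effort source, stroke at far end)
#0 stroke at J1  (J2: bond 3 brought effort, rest push out)
#4 stroke at I2  (common-e at J2 fixed by 3)
#1 stroke at I1  (prefer integral on I1)
#2 stroke at J1  (common-f at J1 fixed by 1)

#0 |J1
#1 |I1
#2 |J1
#3 |J2
#4 |I2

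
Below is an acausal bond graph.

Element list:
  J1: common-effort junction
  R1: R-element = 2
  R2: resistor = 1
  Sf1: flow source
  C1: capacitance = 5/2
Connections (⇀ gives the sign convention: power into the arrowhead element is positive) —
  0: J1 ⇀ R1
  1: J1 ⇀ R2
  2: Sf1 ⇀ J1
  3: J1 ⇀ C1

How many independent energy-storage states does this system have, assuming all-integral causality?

1  (C1 all integral)

#2 stroke at Sf1  (source Sf1 imposes f)
#3 stroke at J1  (prefer integral on C1)
#0 stroke at R1  (J1: bond 3 brought effort, rest push out)
#1 stroke at R2  (0-jn J1 has e-setter on 3)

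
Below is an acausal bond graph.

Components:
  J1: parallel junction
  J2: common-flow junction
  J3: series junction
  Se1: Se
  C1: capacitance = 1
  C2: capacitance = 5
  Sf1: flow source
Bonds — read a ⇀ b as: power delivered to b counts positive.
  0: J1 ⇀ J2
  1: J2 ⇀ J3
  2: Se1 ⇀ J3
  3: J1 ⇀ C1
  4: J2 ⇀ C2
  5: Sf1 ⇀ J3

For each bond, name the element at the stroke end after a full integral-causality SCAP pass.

bond 0 stroke at J2
bond 1 stroke at J3
bond 2 stroke at J3
bond 3 stroke at J1
bond 4 stroke at J2
bond 5 stroke at Sf1

bond 2 stroke→J3  (Se1: effort source, stroke at far end)
bond 5 stroke→Sf1  (Sf1 (Sf) sets flow on bond)
bond 1 stroke→J3  (common-f at J3 fixed by 5)
bond 0 stroke→J2  (common-f at J2 fixed by 1)
bond 4 stroke→J2  (1-jn J2 has f-setter on 1)
bond 3 stroke→J1  (only one effort-in slot at J1)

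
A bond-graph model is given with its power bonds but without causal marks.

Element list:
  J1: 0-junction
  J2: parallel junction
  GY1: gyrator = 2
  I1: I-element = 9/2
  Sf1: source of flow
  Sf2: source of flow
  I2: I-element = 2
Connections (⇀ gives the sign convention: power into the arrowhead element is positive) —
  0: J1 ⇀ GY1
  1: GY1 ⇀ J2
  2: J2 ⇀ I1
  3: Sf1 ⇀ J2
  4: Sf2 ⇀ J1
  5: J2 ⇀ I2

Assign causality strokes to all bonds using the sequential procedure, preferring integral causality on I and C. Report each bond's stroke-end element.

b3 stroke at Sf1  (source Sf1 imposes f)
b4 stroke at Sf2  (Sf2 (Sf) sets flow on bond)
b0 stroke at J1  (J1 needs exactly one e-in)
b1 stroke at J2  (GY GY1: same side as bond 0)
b2 stroke at I1  (J2 effort already set via bond 1)
b5 stroke at I2  (0-jn J2 has e-setter on 1)

bond 0 |J1
bond 1 |J2
bond 2 |I1
bond 3 |Sf1
bond 4 |Sf2
bond 5 |I2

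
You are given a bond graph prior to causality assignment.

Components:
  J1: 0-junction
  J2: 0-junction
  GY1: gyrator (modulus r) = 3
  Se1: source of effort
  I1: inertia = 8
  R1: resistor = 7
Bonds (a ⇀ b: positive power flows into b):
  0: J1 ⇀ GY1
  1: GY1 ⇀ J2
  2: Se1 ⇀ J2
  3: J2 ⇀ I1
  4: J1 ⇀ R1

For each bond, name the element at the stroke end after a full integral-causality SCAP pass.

bond 2 stroke→J2  (Se1 fixes effort; stroke away)
bond 1 stroke→GY1  (J2 effort already set via bond 2)
bond 3 stroke→I1  (J2 effort already set via bond 2)
bond 0 stroke→GY1  (through GY1, causality inverts; strokes same side of GY1)
bond 4 stroke→J1  (J1: last free bond brings effort in)

β0 →GY1
β1 →GY1
β2 →J2
β3 →I1
β4 →J1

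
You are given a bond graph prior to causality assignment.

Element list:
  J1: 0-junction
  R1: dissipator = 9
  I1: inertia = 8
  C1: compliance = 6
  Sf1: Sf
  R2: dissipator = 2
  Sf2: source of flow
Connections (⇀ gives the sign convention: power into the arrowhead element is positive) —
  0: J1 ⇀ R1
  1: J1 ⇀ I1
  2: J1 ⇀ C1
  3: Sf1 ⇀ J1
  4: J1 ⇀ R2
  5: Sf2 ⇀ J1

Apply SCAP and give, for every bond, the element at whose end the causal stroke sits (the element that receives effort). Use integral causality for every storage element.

β0 stroke→R1
β1 stroke→I1
β2 stroke→J1
β3 stroke→Sf1
β4 stroke→R2
β5 stroke→Sf2

β3 stroke at Sf1  (Sf1: flow source, stroke at near end)
β5 stroke at Sf2  (Sf2 fixes flow; stroke at Sf2)
β1 stroke at I1  (I1 integral (f out))
β2 stroke at J1  (C1: C, integral causality)
β0 stroke at R1  (common-e at J1 fixed by 2)
β4 stroke at R2  (J1 effort already set via bond 2)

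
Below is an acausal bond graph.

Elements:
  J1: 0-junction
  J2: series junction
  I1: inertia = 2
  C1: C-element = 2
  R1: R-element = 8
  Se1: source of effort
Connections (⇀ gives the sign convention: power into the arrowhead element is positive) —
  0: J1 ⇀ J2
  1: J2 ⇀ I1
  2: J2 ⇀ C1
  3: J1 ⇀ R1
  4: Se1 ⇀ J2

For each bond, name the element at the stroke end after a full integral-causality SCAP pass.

#4 stroke→J2  (Se1: effort source, stroke at far end)
#1 stroke→I1  (I1: I, integral causality)
#0 stroke→J2  (J2: bond 1 brought flow, rest push out)
#2 stroke→J2  (1-jn J2 has f-setter on 1)
#3 stroke→J1  (J1: last free bond brings effort in)

bond 0 →J2
bond 1 →I1
bond 2 →J2
bond 3 →J1
bond 4 →J2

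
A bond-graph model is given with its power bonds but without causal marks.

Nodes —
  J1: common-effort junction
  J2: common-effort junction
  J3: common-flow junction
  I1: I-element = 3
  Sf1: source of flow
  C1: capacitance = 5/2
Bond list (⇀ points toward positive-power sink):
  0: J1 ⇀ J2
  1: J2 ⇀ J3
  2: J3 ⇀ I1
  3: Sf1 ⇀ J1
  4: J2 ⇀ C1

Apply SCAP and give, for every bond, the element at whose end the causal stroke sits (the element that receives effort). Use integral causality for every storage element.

#3 stroke at Sf1  (source Sf1 imposes f)
#0 stroke at J1  (closing 0-jn rule on J1)
#2 stroke at I1  (prefer integral on I1)
#1 stroke at J3  (J3: bond 2 brought flow, rest push out)
#4 stroke at J2  (J2 needs exactly one e-in)

bond 0 |J1
bond 1 |J3
bond 2 |I1
bond 3 |Sf1
bond 4 |J2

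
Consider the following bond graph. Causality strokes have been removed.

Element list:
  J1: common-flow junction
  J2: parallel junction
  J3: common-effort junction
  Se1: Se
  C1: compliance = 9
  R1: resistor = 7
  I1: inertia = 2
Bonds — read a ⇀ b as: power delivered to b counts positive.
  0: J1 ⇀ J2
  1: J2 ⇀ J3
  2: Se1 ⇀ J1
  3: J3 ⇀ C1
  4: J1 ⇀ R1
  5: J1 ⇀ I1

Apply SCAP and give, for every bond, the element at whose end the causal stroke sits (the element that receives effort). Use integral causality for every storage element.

bond 2 stroke at J1  (Se1 (Se) sets effort on bond)
bond 3 stroke at J3  (C1 integral (e out))
bond 1 stroke at J2  (J3 effort already set via bond 3)
bond 0 stroke at J1  (0-jn J2 has e-setter on 1)
bond 5 stroke at I1  (prefer integral on I1)
bond 4 stroke at J1  (J1 flow already set via bond 5)

b0 →J1
b1 →J2
b2 →J1
b3 →J3
b4 →J1
b5 →I1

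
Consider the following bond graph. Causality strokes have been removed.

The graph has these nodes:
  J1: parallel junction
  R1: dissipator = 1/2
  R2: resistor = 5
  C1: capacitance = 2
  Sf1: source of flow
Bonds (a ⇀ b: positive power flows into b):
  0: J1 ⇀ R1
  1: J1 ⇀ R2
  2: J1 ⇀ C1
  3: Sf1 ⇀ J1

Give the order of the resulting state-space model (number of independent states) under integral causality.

1  (C1 all integral)

#3 →Sf1  (Sf1: flow source, stroke at near end)
#2 →J1  (prefer integral on C1)
#0 →R1  (J1 effort already set via bond 2)
#1 →R2  (0-jn J1 has e-setter on 2)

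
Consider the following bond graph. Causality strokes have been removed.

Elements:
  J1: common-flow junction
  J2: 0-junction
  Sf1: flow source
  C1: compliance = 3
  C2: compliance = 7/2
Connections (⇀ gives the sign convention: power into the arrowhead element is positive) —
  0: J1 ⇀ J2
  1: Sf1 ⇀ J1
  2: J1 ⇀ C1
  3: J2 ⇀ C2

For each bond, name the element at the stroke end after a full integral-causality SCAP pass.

β0 |J1
β1 |Sf1
β2 |J1
β3 |J2

b1 |Sf1  (Sf1 fixes flow; stroke at Sf1)
b0 |J1  (J1: bond 1 brought flow, rest push out)
b2 |J1  (common-f at J1 fixed by 1)
b3 |J2  (closing 0-jn rule on J2)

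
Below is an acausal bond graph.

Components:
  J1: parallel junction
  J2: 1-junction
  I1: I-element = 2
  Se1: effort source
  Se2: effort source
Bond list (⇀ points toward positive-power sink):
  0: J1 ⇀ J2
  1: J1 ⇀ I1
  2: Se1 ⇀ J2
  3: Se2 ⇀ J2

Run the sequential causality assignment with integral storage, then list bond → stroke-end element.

#0 |J1
#1 |I1
#2 |J2
#3 |J2

bond 2 stroke→J2  (Se1 fixes effort; stroke away)
bond 3 stroke→J2  (Se2: effort source, stroke at far end)
bond 0 stroke→J1  (J2 needs exactly one f-in)
bond 1 stroke→I1  (J1 effort already set via bond 0)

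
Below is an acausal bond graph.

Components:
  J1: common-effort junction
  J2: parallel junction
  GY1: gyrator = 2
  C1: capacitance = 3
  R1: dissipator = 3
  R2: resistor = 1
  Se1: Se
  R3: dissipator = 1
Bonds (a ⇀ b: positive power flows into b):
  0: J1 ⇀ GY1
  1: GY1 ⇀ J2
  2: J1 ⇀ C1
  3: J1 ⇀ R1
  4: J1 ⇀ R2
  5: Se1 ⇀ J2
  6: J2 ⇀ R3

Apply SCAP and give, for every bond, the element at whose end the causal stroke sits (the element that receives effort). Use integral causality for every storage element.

β0 |GY1
β1 |GY1
β2 |J1
β3 |R1
β4 |R2
β5 |J2
β6 |R3

#5 →J2  (Se1 (Se) sets effort on bond)
#1 →GY1  (J2: bond 5 brought effort, rest push out)
#6 →R3  (J2 effort already set via bond 5)
#0 →GY1  (through GY1, causality inverts; strokes same side of GY1)
#2 →J1  (prefer integral on C1)
#3 →R1  (common-e at J1 fixed by 2)
#4 →R2  (J1 effort already set via bond 2)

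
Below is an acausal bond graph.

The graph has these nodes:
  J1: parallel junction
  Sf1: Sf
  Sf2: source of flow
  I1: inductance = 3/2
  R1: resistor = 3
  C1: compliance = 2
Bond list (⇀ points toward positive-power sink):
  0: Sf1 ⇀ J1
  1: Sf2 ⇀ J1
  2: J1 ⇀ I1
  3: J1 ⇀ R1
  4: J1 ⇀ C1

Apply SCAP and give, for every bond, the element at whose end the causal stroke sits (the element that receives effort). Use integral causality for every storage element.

β0 |Sf1
β1 |Sf2
β2 |I1
β3 |R1
β4 |J1

β0 stroke at Sf1  (Sf1 (Sf) sets flow on bond)
β1 stroke at Sf2  (source Sf2 imposes f)
β2 stroke at I1  (I1 outputs flow p/I1)
β4 stroke at J1  (prefer integral on C1)
β3 stroke at R1  (J1 effort already set via bond 4)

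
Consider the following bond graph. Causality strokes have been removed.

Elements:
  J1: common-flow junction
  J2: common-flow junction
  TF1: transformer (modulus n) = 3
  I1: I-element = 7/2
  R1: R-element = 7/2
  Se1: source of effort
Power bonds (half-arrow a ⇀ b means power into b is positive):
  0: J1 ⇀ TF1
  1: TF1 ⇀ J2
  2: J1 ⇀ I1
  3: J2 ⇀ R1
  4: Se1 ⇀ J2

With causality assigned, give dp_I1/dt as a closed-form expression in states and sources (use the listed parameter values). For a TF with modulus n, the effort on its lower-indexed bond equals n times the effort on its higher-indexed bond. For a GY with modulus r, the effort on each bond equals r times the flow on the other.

b4 stroke at J2  (Se1 (Se) sets effort on bond)
b2 stroke at I1  (prefer integral on I1)
b0 stroke at J1  (common-f at J1 fixed by 2)
b1 stroke at TF1  (TF1: transformer flips bond 0)
b3 stroke at J2  (1-jn J2 has f-setter on 1)

dp_I1/dt = 3*E_Se1 - 9*p_I1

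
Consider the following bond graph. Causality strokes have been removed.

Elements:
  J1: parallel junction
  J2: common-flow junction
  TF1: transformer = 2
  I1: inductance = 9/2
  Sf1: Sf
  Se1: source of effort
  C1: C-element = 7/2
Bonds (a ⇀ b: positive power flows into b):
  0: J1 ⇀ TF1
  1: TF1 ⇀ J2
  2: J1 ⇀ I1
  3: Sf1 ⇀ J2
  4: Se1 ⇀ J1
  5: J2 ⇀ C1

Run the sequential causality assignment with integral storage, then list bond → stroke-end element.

bond 0 →TF1
bond 1 →J2
bond 2 →I1
bond 3 →Sf1
bond 4 →J1
bond 5 →J2

bond 3 stroke at Sf1  (Sf1 fixes flow; stroke at Sf1)
bond 4 stroke at J1  (Se1 fixes effort; stroke away)
bond 0 stroke at TF1  (J1 effort already set via bond 4)
bond 2 stroke at I1  (J1 effort already set via bond 4)
bond 1 stroke at J2  (common-f at J2 fixed by 3)
bond 5 stroke at J2  (J2: bond 3 brought flow, rest push out)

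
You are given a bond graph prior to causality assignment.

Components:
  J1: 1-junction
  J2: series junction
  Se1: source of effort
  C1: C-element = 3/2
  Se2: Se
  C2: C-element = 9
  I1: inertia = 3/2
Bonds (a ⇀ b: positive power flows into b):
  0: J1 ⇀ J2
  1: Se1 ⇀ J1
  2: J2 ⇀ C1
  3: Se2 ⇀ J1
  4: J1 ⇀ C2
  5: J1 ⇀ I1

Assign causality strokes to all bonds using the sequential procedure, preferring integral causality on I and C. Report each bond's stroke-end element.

#1 stroke→J1  (Se1: effort source, stroke at far end)
#3 stroke→J1  (Se2 (Se) sets effort on bond)
#2 stroke→J2  (C1 integral (e out))
#0 stroke→J1  (J2: last free bond brings flow in)
#4 stroke→J1  (prefer integral on C2)
#5 stroke→I1  (closing 1-jn rule on J1)

β0 |J1
β1 |J1
β2 |J2
β3 |J1
β4 |J1
β5 |I1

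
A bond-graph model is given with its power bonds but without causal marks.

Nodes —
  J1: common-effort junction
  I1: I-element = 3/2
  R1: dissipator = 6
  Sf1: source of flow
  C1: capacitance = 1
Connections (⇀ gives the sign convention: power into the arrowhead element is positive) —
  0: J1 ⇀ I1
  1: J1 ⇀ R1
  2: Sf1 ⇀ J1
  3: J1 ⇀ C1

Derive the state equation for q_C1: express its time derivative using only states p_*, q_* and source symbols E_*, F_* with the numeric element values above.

dq_C1/dt = F_Sf1 - 2*p_I1/3 - q_C1/6

b2 →Sf1  (Sf1: flow source, stroke at near end)
b0 →I1  (prefer integral on I1)
b3 →J1  (prefer integral on C1)
b1 →R1  (0-jn J1 has e-setter on 3)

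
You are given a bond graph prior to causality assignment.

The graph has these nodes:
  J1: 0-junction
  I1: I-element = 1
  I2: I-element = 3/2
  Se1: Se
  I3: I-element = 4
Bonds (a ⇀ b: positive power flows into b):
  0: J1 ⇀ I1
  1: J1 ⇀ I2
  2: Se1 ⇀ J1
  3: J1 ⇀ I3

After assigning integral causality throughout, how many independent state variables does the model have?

b2 |J1  (source Se1 imposes e)
b0 |I1  (0-jn J1 has e-setter on 2)
b1 |I2  (J1 effort already set via bond 2)
b3 |I3  (J1: bond 2 brought effort, rest push out)

3  (I1, I2, I3 all integral)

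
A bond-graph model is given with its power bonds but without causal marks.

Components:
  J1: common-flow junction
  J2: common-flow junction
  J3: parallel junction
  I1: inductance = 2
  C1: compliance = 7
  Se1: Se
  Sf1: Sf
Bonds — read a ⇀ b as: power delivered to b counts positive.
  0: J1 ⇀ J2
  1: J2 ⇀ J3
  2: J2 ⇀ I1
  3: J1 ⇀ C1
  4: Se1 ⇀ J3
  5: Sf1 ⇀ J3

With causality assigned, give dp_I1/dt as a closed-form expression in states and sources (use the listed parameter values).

#4 stroke→J3  (Se1: effort source, stroke at far end)
#5 stroke→Sf1  (Sf1 fixes flow; stroke at Sf1)
#1 stroke→J2  (J3 effort already set via bond 4)
#2 stroke→I1  (I1 outputs flow p/I1)
#0 stroke→J2  (common-f at J2 fixed by 2)
#3 stroke→J1  (1-jn J1 has f-setter on 0)

dp_I1/dt = -E_Se1 - q_C1/7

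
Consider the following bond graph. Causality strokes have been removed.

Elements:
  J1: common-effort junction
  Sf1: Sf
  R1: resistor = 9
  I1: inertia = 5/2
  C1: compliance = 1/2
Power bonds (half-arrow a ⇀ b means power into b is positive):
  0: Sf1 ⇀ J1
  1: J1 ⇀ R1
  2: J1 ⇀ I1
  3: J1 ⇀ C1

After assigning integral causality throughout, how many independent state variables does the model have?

b0 |Sf1  (Sf1: flow source, stroke at near end)
b2 |I1  (I1 outputs flow p/I1)
b3 |J1  (C1 outputs effort q/C1)
b1 |R1  (J1 effort already set via bond 3)

2  (C1, I1 all integral)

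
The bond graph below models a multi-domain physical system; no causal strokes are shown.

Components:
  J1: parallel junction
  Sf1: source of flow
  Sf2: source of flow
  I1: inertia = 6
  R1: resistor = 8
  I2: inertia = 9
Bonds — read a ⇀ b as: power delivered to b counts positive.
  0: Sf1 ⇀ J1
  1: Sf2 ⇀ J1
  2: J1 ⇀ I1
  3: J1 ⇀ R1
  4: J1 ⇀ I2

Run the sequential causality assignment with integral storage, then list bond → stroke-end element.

β0 stroke→Sf1
β1 stroke→Sf2
β2 stroke→I1
β3 stroke→J1
β4 stroke→I2

#0 stroke→Sf1  (Sf1 fixes flow; stroke at Sf1)
#1 stroke→Sf2  (Sf2 (Sf) sets flow on bond)
#2 stroke→I1  (I1 integral (f out))
#4 stroke→I2  (I2 outputs flow p/I2)
#3 stroke→J1  (closing 0-jn rule on J1)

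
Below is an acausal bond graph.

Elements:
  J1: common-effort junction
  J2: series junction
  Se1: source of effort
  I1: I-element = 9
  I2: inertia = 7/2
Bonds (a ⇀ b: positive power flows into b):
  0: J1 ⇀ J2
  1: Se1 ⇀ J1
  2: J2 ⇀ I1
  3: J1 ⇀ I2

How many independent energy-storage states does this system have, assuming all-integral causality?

2  (I1, I2 all integral)

#1 |J1  (source Se1 imposes e)
#0 |J2  (0-jn J1 has e-setter on 1)
#3 |I2  (0-jn J1 has e-setter on 1)
#2 |I1  (J2: last free bond brings flow in)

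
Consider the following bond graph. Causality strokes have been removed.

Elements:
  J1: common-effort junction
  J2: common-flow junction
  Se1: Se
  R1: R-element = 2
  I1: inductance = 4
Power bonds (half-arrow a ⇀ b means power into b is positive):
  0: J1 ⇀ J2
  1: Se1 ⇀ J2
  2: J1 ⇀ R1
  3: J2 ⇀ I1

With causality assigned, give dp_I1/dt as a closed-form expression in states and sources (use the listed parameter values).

b1 |J2  (Se1: effort source, stroke at far end)
b3 |I1  (I1 integral (f out))
b0 |J2  (common-f at J2 fixed by 3)
b2 |J1  (J1 needs exactly one e-in)

dp_I1/dt = E_Se1 - p_I1/2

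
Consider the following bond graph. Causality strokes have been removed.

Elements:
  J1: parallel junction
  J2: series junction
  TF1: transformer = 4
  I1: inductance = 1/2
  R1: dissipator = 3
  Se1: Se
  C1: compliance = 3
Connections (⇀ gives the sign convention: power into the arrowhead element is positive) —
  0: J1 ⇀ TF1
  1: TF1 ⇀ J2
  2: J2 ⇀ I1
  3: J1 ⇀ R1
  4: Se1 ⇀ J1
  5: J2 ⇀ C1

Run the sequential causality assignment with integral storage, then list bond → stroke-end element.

β0 stroke at TF1
β1 stroke at J2
β2 stroke at I1
β3 stroke at R1
β4 stroke at J1
β5 stroke at J2

b4 |J1  (Se1 (Se) sets effort on bond)
b0 |TF1  (0-jn J1 has e-setter on 4)
b3 |R1  (J1: bond 4 brought effort, rest push out)
b1 |J2  (TF1: transformer flips bond 0)
b2 |I1  (I1 outputs flow p/I1)
b5 |J2  (J2: bond 2 brought flow, rest push out)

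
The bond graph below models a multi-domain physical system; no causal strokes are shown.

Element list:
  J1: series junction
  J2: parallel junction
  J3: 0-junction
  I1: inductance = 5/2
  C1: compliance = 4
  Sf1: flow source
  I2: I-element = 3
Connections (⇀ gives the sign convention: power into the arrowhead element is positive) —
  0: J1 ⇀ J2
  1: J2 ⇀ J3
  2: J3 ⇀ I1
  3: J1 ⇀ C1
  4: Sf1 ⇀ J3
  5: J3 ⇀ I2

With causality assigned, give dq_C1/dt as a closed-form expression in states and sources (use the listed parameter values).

β4 →Sf1  (Sf1 (Sf) sets flow on bond)
β2 →I1  (I1 integral (f out))
β3 →J1  (prefer integral on C1)
β0 →J2  (closing 1-jn rule on J1)
β1 →J3  (0-jn J2 has e-setter on 0)
β5 →I2  (J3: bond 1 brought effort, rest push out)

dq_C1/dt = -F_Sf1 + 2*p_I1/5 + p_I2/3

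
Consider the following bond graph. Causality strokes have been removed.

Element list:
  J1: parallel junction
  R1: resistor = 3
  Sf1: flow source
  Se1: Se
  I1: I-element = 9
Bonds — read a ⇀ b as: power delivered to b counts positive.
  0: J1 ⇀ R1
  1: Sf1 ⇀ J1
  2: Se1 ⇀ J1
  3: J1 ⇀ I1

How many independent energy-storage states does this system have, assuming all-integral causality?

b1 stroke at Sf1  (Sf1: flow source, stroke at near end)
b2 stroke at J1  (Se1 fixes effort; stroke away)
b0 stroke at R1  (0-jn J1 has e-setter on 2)
b3 stroke at I1  (J1 effort already set via bond 2)

1  (I1 all integral)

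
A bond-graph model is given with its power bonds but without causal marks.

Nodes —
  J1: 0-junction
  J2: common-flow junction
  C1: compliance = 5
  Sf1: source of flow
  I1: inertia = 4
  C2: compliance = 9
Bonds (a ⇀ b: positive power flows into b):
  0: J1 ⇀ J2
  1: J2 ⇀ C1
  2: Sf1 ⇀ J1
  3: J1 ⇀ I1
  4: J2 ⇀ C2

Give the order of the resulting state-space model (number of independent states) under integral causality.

3  (C1, C2, I1 all integral)

β2 |Sf1  (Sf1 fixes flow; stroke at Sf1)
β1 |J2  (C1: C, integral causality)
β3 |I1  (I1 integral (f out))
β0 |J1  (J1 needs exactly one e-in)
β4 |J2  (1-jn J2 has f-setter on 0)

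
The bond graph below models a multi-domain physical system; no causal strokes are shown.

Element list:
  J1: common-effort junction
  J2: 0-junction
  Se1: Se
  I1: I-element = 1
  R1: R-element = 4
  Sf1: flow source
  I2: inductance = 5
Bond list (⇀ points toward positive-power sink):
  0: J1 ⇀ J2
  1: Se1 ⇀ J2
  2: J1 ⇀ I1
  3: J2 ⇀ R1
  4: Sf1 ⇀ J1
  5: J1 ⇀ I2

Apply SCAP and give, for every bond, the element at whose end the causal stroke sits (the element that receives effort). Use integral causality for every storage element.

β1 →J2  (Se1 fixes effort; stroke away)
β4 →Sf1  (Sf1 (Sf) sets flow on bond)
β0 →J1  (0-jn J2 has e-setter on 1)
β3 →R1  (0-jn J2 has e-setter on 1)
β2 →I1  (J1 effort already set via bond 0)
β5 →I2  (J1 effort already set via bond 0)

#0 |J1
#1 |J2
#2 |I1
#3 |R1
#4 |Sf1
#5 |I2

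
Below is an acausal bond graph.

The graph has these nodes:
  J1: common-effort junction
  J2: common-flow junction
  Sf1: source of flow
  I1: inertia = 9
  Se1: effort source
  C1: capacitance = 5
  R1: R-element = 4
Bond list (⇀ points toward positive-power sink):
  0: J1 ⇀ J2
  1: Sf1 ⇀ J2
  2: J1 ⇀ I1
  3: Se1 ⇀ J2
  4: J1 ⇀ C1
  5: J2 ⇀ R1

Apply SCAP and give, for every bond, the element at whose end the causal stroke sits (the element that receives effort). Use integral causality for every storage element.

β0 stroke→J2
β1 stroke→Sf1
β2 stroke→I1
β3 stroke→J2
β4 stroke→J1
β5 stroke→J2

bond 1 stroke at Sf1  (Sf1: flow source, stroke at near end)
bond 3 stroke at J2  (Se1 fixes effort; stroke away)
bond 0 stroke at J2  (common-f at J2 fixed by 1)
bond 5 stroke at J2  (J2 flow already set via bond 1)
bond 2 stroke at I1  (I1 integral (f out))
bond 4 stroke at J1  (closing 0-jn rule on J1)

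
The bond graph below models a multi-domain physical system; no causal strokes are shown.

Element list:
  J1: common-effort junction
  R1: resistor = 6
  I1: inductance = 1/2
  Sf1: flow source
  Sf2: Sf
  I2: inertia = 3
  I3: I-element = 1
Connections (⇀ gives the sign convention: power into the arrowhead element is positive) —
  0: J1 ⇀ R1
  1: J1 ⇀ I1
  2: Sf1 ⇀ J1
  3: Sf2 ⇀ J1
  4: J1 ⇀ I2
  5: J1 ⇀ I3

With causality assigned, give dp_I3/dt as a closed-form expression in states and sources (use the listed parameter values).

bond 2 |Sf1  (Sf1: flow source, stroke at near end)
bond 3 |Sf2  (source Sf2 imposes f)
bond 1 |I1  (I1 integral (f out))
bond 4 |I2  (I2 outputs flow p/I2)
bond 5 |I3  (I3 outputs flow p/I3)
bond 0 |J1  (J1 needs exactly one e-in)

dp_I3/dt = 6*F_Sf1 + 6*F_Sf2 - 12*p_I1 - 2*p_I2 - 6*p_I3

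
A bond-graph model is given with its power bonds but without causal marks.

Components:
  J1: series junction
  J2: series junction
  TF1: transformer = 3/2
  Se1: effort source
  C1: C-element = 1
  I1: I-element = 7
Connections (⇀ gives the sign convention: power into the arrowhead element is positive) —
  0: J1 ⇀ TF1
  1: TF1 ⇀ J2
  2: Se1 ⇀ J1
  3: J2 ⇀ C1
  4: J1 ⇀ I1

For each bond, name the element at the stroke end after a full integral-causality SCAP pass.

bond 2 stroke at J1  (source Se1 imposes e)
bond 3 stroke at J2  (prefer integral on C1)
bond 1 stroke at TF1  (J2 needs exactly one f-in)
bond 0 stroke at J1  (TF1: transformer flips bond 1)
bond 4 stroke at I1  (J1 needs exactly one f-in)

β0 →J1
β1 →TF1
β2 →J1
β3 →J2
β4 →I1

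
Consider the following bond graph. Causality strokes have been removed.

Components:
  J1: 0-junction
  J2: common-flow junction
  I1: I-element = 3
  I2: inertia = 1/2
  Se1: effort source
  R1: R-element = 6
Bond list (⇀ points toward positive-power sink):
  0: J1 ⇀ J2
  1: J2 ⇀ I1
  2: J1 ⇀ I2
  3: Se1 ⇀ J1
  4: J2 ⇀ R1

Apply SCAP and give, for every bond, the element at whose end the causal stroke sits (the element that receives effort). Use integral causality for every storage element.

#0 stroke→J2
#1 stroke→I1
#2 stroke→I2
#3 stroke→J1
#4 stroke→J2

#3 stroke at J1  (source Se1 imposes e)
#0 stroke at J2  (J1 effort already set via bond 3)
#2 stroke at I2  (0-jn J1 has e-setter on 3)
#1 stroke at I1  (I1 integral (f out))
#4 stroke at J2  (1-jn J2 has f-setter on 1)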